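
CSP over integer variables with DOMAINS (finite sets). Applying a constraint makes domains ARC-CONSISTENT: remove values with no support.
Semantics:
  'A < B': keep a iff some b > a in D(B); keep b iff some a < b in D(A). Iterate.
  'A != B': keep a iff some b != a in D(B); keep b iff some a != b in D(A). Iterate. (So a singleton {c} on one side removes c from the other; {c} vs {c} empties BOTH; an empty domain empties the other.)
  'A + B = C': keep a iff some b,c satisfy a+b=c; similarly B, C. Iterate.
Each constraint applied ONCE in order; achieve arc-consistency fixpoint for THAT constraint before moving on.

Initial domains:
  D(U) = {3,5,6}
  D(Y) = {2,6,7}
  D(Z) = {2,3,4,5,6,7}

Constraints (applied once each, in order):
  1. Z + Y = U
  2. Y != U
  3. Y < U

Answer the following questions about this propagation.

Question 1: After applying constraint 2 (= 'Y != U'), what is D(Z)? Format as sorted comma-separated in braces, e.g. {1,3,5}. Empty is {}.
Constraint 1 (Z + Y = U) on D(Z)={2,3,4,5,6,7} D(Y)={2,6,7} D(U)={3,5,6}: Z {2,3,4,5,6,7}->{3,4}; Y {2,6,7}->{2}; U {3,5,6}->{5,6}
Constraint 2 (Y != U) on D(Y)={2} D(U)={5,6}: no change
So after constraint 2: D(Z) = {3,4}

Answer: {3,4}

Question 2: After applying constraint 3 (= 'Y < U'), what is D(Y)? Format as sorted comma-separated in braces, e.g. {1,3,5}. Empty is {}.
Answer: {2}

Derivation:
Constraint 1 (Z + Y = U) on D(Z)={2,3,4,5,6,7} D(Y)={2,6,7} D(U)={3,5,6}: Z {2,3,4,5,6,7}->{3,4}; Y {2,6,7}->{2}; U {3,5,6}->{5,6}
Constraint 2 (Y != U) on D(Y)={2} D(U)={5,6}: no change
Constraint 3 (Y < U) on D(Y)={2} D(U)={5,6}: no change
So after constraint 3: D(Y) = {2}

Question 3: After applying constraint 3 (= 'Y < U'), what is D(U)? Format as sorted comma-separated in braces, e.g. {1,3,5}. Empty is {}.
Answer: {5,6}

Derivation:
Constraint 1 (Z + Y = U) on D(Z)={2,3,4,5,6,7} D(Y)={2,6,7} D(U)={3,5,6}: Z {2,3,4,5,6,7}->{3,4}; Y {2,6,7}->{2}; U {3,5,6}->{5,6}
Constraint 2 (Y != U) on D(Y)={2} D(U)={5,6}: no change
Constraint 3 (Y < U) on D(Y)={2} D(U)={5,6}: no change
So after constraint 3: D(U) = {5,6}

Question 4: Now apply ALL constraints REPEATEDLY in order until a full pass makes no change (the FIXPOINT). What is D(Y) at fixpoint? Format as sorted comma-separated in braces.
Answer: {2}

Derivation:
pass 0 (initial): D(Y)={2,6,7}
pass 1: U {3,5,6}->{5,6}; Y {2,6,7}->{2}; Z {2,3,4,5,6,7}->{3,4}
pass 2: no change
Fixpoint after 2 passes: D(Y) = {2}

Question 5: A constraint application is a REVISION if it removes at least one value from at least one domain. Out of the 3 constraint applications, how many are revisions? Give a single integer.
Constraint 1 (Z + Y = U) on D(Z)={2,3,4,5,6,7} D(Y)={2,6,7} D(U)={3,5,6}: Z {2,3,4,5,6,7}->{3,4}; Y {2,6,7}->{2}; U {3,5,6}->{5,6} => REVISION
Constraint 2 (Y != U) on D(Y)={2} D(U)={5,6}: no change => not a revision
Constraint 3 (Y < U) on D(Y)={2} D(U)={5,6}: no change => not a revision
Total revisions = 1

Answer: 1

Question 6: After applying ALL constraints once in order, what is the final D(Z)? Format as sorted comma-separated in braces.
Constraint 1 (Z + Y = U) on D(Z)={2,3,4,5,6,7} D(Y)={2,6,7} D(U)={3,5,6}: Z {2,3,4,5,6,7}->{3,4}; Y {2,6,7}->{2}; U {3,5,6}->{5,6}
Constraint 2 (Y != U) on D(Y)={2} D(U)={5,6}: no change
Constraint 3 (Y < U) on D(Y)={2} D(U)={5,6}: no change
So after all 3 constraints: D(Z) = {3,4}

Answer: {3,4}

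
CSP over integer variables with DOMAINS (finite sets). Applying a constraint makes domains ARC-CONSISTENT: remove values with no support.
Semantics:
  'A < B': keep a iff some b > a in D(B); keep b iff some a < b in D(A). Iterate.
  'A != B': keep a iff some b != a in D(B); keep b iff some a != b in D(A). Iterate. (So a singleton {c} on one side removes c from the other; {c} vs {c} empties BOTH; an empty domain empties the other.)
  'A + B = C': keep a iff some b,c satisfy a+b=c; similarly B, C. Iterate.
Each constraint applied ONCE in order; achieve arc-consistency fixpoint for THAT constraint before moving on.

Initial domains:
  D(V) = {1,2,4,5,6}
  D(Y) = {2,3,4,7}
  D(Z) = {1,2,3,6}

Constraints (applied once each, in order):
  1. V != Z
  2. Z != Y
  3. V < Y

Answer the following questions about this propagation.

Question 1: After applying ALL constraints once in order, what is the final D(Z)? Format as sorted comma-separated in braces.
Constraint 1 (V != Z) on D(V)={1,2,4,5,6} D(Z)={1,2,3,6}: no change
Constraint 2 (Z != Y) on D(Z)={1,2,3,6} D(Y)={2,3,4,7}: no change
Constraint 3 (V < Y) on D(V)={1,2,4,5,6} D(Y)={2,3,4,7}: no change
So after all 3 constraints: D(Z) = {1,2,3,6}

Answer: {1,2,3,6}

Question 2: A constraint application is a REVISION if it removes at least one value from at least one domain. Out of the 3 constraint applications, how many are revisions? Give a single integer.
Answer: 0

Derivation:
Constraint 1 (V != Z) on D(V)={1,2,4,5,6} D(Z)={1,2,3,6}: no change => not a revision
Constraint 2 (Z != Y) on D(Z)={1,2,3,6} D(Y)={2,3,4,7}: no change => not a revision
Constraint 3 (V < Y) on D(V)={1,2,4,5,6} D(Y)={2,3,4,7}: no change => not a revision
Total revisions = 0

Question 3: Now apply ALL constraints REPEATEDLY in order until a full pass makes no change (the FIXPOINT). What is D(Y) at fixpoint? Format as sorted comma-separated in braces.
Answer: {2,3,4,7}

Derivation:
pass 0 (initial): D(Y)={2,3,4,7}
pass 1: no change
Fixpoint after 1 passes: D(Y) = {2,3,4,7}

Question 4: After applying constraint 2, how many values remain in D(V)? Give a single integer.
Answer: 5

Derivation:
Constraint 1 (V != Z) on D(V)={1,2,4,5,6} D(Z)={1,2,3,6}: no change
Constraint 2 (Z != Y) on D(Z)={1,2,3,6} D(Y)={2,3,4,7}: no change
So after constraint 2: D(V)={1,2,4,5,6}, size = 5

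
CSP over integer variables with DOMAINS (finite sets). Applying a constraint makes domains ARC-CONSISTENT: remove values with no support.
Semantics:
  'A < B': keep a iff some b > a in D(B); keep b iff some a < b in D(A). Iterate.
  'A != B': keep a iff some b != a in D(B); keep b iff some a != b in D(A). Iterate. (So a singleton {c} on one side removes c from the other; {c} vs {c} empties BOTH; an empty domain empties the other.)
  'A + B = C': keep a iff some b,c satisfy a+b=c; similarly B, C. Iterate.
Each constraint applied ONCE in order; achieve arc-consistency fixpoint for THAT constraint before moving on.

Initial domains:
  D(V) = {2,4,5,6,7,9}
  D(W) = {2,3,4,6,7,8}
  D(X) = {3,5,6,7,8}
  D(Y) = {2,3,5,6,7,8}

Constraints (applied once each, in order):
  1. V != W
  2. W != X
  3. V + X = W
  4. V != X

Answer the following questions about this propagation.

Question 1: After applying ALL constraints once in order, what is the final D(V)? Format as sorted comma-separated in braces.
Constraint 1 (V != W) on D(V)={2,4,5,6,7,9} D(W)={2,3,4,6,7,8}: no change
Constraint 2 (W != X) on D(W)={2,3,4,6,7,8} D(X)={3,5,6,7,8}: no change
Constraint 3 (V + X = W) on D(V)={2,4,5,6,7,9} D(X)={3,5,6,7,8} D(W)={2,3,4,6,7,8}: V {2,4,5,6,7,9}->{2,4,5}; X {3,5,6,7,8}->{3,5,6}; W {2,3,4,6,7,8}->{7,8}
Constraint 4 (V != X) on D(V)={2,4,5} D(X)={3,5,6}: no change
So after all 4 constraints: D(V) = {2,4,5}

Answer: {2,4,5}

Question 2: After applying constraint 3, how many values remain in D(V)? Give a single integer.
Constraint 1 (V != W) on D(V)={2,4,5,6,7,9} D(W)={2,3,4,6,7,8}: no change
Constraint 2 (W != X) on D(W)={2,3,4,6,7,8} D(X)={3,5,6,7,8}: no change
Constraint 3 (V + X = W) on D(V)={2,4,5,6,7,9} D(X)={3,5,6,7,8} D(W)={2,3,4,6,7,8}: V {2,4,5,6,7,9}->{2,4,5}; X {3,5,6,7,8}->{3,5,6}; W {2,3,4,6,7,8}->{7,8}
So after constraint 3: D(V)={2,4,5}, size = 3

Answer: 3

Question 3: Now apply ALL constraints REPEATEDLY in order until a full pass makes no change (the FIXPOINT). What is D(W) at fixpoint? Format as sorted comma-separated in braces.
Answer: {7,8}

Derivation:
pass 0 (initial): D(W)={2,3,4,6,7,8}
pass 1: V {2,4,5,6,7,9}->{2,4,5}; W {2,3,4,6,7,8}->{7,8}; X {3,5,6,7,8}->{3,5,6}
pass 2: no change
Fixpoint after 2 passes: D(W) = {7,8}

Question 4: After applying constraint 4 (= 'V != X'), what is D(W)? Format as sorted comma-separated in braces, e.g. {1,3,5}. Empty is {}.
Answer: {7,8}

Derivation:
Constraint 1 (V != W) on D(V)={2,4,5,6,7,9} D(W)={2,3,4,6,7,8}: no change
Constraint 2 (W != X) on D(W)={2,3,4,6,7,8} D(X)={3,5,6,7,8}: no change
Constraint 3 (V + X = W) on D(V)={2,4,5,6,7,9} D(X)={3,5,6,7,8} D(W)={2,3,4,6,7,8}: V {2,4,5,6,7,9}->{2,4,5}; X {3,5,6,7,8}->{3,5,6}; W {2,3,4,6,7,8}->{7,8}
Constraint 4 (V != X) on D(V)={2,4,5} D(X)={3,5,6}: no change
So after constraint 4: D(W) = {7,8}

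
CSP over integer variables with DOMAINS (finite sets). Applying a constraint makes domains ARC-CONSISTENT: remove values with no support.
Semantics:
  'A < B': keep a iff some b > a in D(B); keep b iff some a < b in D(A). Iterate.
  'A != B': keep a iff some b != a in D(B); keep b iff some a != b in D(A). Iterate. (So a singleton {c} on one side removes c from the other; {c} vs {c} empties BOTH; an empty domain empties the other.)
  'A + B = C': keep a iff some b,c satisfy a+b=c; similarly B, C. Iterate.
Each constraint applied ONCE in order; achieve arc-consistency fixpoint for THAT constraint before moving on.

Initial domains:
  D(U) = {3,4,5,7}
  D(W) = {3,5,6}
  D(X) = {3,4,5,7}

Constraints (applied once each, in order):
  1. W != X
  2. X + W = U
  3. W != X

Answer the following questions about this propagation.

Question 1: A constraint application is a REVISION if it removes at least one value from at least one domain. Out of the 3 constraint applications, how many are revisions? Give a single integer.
Answer: 1

Derivation:
Constraint 1 (W != X) on D(W)={3,5,6} D(X)={3,4,5,7}: no change => not a revision
Constraint 2 (X + W = U) on D(X)={3,4,5,7} D(W)={3,5,6} D(U)={3,4,5,7}: X {3,4,5,7}->{4}; W {3,5,6}->{3}; U {3,4,5,7}->{7} => REVISION
Constraint 3 (W != X) on D(W)={3} D(X)={4}: no change => not a revision
Total revisions = 1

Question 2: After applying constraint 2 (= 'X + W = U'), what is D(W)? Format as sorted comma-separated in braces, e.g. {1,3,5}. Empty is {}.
Answer: {3}

Derivation:
Constraint 1 (W != X) on D(W)={3,5,6} D(X)={3,4,5,7}: no change
Constraint 2 (X + W = U) on D(X)={3,4,5,7} D(W)={3,5,6} D(U)={3,4,5,7}: X {3,4,5,7}->{4}; W {3,5,6}->{3}; U {3,4,5,7}->{7}
So after constraint 2: D(W) = {3}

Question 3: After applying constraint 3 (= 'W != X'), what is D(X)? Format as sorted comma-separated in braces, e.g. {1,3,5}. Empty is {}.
Constraint 1 (W != X) on D(W)={3,5,6} D(X)={3,4,5,7}: no change
Constraint 2 (X + W = U) on D(X)={3,4,5,7} D(W)={3,5,6} D(U)={3,4,5,7}: X {3,4,5,7}->{4}; W {3,5,6}->{3}; U {3,4,5,7}->{7}
Constraint 3 (W != X) on D(W)={3} D(X)={4}: no change
So after constraint 3: D(X) = {4}

Answer: {4}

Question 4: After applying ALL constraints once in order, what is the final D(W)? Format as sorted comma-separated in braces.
Constraint 1 (W != X) on D(W)={3,5,6} D(X)={3,4,5,7}: no change
Constraint 2 (X + W = U) on D(X)={3,4,5,7} D(W)={3,5,6} D(U)={3,4,5,7}: X {3,4,5,7}->{4}; W {3,5,6}->{3}; U {3,4,5,7}->{7}
Constraint 3 (W != X) on D(W)={3} D(X)={4}: no change
So after all 3 constraints: D(W) = {3}

Answer: {3}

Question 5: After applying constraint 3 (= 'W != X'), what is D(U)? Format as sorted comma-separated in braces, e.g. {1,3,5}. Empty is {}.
Constraint 1 (W != X) on D(W)={3,5,6} D(X)={3,4,5,7}: no change
Constraint 2 (X + W = U) on D(X)={3,4,5,7} D(W)={3,5,6} D(U)={3,4,5,7}: X {3,4,5,7}->{4}; W {3,5,6}->{3}; U {3,4,5,7}->{7}
Constraint 3 (W != X) on D(W)={3} D(X)={4}: no change
So after constraint 3: D(U) = {7}

Answer: {7}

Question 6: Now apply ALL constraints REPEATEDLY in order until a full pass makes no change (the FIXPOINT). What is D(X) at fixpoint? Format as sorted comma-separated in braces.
pass 0 (initial): D(X)={3,4,5,7}
pass 1: U {3,4,5,7}->{7}; W {3,5,6}->{3}; X {3,4,5,7}->{4}
pass 2: no change
Fixpoint after 2 passes: D(X) = {4}

Answer: {4}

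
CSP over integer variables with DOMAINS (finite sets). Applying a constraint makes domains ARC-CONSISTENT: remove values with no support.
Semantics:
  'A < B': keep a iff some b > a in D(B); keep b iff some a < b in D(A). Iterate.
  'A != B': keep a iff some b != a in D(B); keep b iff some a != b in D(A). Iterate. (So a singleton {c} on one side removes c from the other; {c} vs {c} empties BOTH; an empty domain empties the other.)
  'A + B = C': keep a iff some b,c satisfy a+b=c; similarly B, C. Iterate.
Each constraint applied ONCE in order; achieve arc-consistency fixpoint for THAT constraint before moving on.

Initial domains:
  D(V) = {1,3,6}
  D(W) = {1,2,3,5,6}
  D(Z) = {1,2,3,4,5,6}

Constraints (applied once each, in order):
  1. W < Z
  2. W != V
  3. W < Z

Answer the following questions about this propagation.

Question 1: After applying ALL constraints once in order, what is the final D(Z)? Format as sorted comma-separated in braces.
Answer: {2,3,4,5,6}

Derivation:
Constraint 1 (W < Z) on D(W)={1,2,3,5,6} D(Z)={1,2,3,4,5,6}: W {1,2,3,5,6}->{1,2,3,5}; Z {1,2,3,4,5,6}->{2,3,4,5,6}
Constraint 2 (W != V) on D(W)={1,2,3,5} D(V)={1,3,6}: no change
Constraint 3 (W < Z) on D(W)={1,2,3,5} D(Z)={2,3,4,5,6}: no change
So after all 3 constraints: D(Z) = {2,3,4,5,6}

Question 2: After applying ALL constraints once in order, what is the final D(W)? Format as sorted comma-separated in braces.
Answer: {1,2,3,5}

Derivation:
Constraint 1 (W < Z) on D(W)={1,2,3,5,6} D(Z)={1,2,3,4,5,6}: W {1,2,3,5,6}->{1,2,3,5}; Z {1,2,3,4,5,6}->{2,3,4,5,6}
Constraint 2 (W != V) on D(W)={1,2,3,5} D(V)={1,3,6}: no change
Constraint 3 (W < Z) on D(W)={1,2,3,5} D(Z)={2,3,4,5,6}: no change
So after all 3 constraints: D(W) = {1,2,3,5}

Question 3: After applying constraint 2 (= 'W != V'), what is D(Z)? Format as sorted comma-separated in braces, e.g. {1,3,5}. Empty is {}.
Answer: {2,3,4,5,6}

Derivation:
Constraint 1 (W < Z) on D(W)={1,2,3,5,6} D(Z)={1,2,3,4,5,6}: W {1,2,3,5,6}->{1,2,3,5}; Z {1,2,3,4,5,6}->{2,3,4,5,6}
Constraint 2 (W != V) on D(W)={1,2,3,5} D(V)={1,3,6}: no change
So after constraint 2: D(Z) = {2,3,4,5,6}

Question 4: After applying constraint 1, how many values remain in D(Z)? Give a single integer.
Answer: 5

Derivation:
Constraint 1 (W < Z) on D(W)={1,2,3,5,6} D(Z)={1,2,3,4,5,6}: W {1,2,3,5,6}->{1,2,3,5}; Z {1,2,3,4,5,6}->{2,3,4,5,6}
So after constraint 1: D(Z)={2,3,4,5,6}, size = 5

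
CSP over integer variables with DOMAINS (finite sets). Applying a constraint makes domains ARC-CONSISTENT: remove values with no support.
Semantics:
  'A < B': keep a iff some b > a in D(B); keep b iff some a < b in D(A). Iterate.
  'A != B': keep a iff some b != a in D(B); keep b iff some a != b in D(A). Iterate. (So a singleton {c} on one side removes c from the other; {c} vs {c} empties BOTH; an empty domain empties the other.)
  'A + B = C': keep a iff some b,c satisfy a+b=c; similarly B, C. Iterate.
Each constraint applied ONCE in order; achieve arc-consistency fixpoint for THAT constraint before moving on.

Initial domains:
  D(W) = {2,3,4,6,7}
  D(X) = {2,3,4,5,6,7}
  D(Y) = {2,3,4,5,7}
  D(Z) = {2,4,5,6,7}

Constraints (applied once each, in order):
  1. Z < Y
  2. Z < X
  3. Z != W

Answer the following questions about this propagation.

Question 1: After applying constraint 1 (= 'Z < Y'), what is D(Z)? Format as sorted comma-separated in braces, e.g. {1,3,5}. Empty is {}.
Answer: {2,4,5,6}

Derivation:
Constraint 1 (Z < Y) on D(Z)={2,4,5,6,7} D(Y)={2,3,4,5,7}: Z {2,4,5,6,7}->{2,4,5,6}; Y {2,3,4,5,7}->{3,4,5,7}
So after constraint 1: D(Z) = {2,4,5,6}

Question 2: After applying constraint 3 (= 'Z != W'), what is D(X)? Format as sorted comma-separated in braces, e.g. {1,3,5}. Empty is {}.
Constraint 1 (Z < Y) on D(Z)={2,4,5,6,7} D(Y)={2,3,4,5,7}: Z {2,4,5,6,7}->{2,4,5,6}; Y {2,3,4,5,7}->{3,4,5,7}
Constraint 2 (Z < X) on D(Z)={2,4,5,6} D(X)={2,3,4,5,6,7}: X {2,3,4,5,6,7}->{3,4,5,6,7}
Constraint 3 (Z != W) on D(Z)={2,4,5,6} D(W)={2,3,4,6,7}: no change
So after constraint 3: D(X) = {3,4,5,6,7}

Answer: {3,4,5,6,7}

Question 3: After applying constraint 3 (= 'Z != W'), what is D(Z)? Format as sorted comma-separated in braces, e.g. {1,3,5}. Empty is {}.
Constraint 1 (Z < Y) on D(Z)={2,4,5,6,7} D(Y)={2,3,4,5,7}: Z {2,4,5,6,7}->{2,4,5,6}; Y {2,3,4,5,7}->{3,4,5,7}
Constraint 2 (Z < X) on D(Z)={2,4,5,6} D(X)={2,3,4,5,6,7}: X {2,3,4,5,6,7}->{3,4,5,6,7}
Constraint 3 (Z != W) on D(Z)={2,4,5,6} D(W)={2,3,4,6,7}: no change
So after constraint 3: D(Z) = {2,4,5,6}

Answer: {2,4,5,6}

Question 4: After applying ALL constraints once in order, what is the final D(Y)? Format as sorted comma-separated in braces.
Constraint 1 (Z < Y) on D(Z)={2,4,5,6,7} D(Y)={2,3,4,5,7}: Z {2,4,5,6,7}->{2,4,5,6}; Y {2,3,4,5,7}->{3,4,5,7}
Constraint 2 (Z < X) on D(Z)={2,4,5,6} D(X)={2,3,4,5,6,7}: X {2,3,4,5,6,7}->{3,4,5,6,7}
Constraint 3 (Z != W) on D(Z)={2,4,5,6} D(W)={2,3,4,6,7}: no change
So after all 3 constraints: D(Y) = {3,4,5,7}

Answer: {3,4,5,7}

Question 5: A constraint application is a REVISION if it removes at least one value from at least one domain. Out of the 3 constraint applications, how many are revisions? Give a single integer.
Answer: 2

Derivation:
Constraint 1 (Z < Y) on D(Z)={2,4,5,6,7} D(Y)={2,3,4,5,7}: Z {2,4,5,6,7}->{2,4,5,6}; Y {2,3,4,5,7}->{3,4,5,7} => REVISION
Constraint 2 (Z < X) on D(Z)={2,4,5,6} D(X)={2,3,4,5,6,7}: X {2,3,4,5,6,7}->{3,4,5,6,7} => REVISION
Constraint 3 (Z != W) on D(Z)={2,4,5,6} D(W)={2,3,4,6,7}: no change => not a revision
Total revisions = 2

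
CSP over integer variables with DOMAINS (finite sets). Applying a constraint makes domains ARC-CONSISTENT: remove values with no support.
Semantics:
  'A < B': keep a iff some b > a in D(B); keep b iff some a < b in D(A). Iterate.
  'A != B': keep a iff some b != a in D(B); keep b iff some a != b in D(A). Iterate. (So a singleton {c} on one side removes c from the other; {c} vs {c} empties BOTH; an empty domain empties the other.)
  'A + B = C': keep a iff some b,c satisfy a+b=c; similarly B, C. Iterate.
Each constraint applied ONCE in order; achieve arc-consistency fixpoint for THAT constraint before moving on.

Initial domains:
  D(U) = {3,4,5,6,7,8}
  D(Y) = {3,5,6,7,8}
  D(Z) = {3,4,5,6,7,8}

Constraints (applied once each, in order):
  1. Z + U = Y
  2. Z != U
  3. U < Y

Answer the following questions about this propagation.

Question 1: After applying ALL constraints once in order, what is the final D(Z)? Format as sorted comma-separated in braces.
Answer: {3,4,5}

Derivation:
Constraint 1 (Z + U = Y) on D(Z)={3,4,5,6,7,8} D(U)={3,4,5,6,7,8} D(Y)={3,5,6,7,8}: Z {3,4,5,6,7,8}->{3,4,5}; U {3,4,5,6,7,8}->{3,4,5}; Y {3,5,6,7,8}->{6,7,8}
Constraint 2 (Z != U) on D(Z)={3,4,5} D(U)={3,4,5}: no change
Constraint 3 (U < Y) on D(U)={3,4,5} D(Y)={6,7,8}: no change
So after all 3 constraints: D(Z) = {3,4,5}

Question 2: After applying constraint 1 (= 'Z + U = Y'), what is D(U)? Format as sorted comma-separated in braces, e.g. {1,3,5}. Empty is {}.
Constraint 1 (Z + U = Y) on D(Z)={3,4,5,6,7,8} D(U)={3,4,5,6,7,8} D(Y)={3,5,6,7,8}: Z {3,4,5,6,7,8}->{3,4,5}; U {3,4,5,6,7,8}->{3,4,5}; Y {3,5,6,7,8}->{6,7,8}
So after constraint 1: D(U) = {3,4,5}

Answer: {3,4,5}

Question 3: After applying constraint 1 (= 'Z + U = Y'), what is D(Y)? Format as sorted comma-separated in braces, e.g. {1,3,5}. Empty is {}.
Constraint 1 (Z + U = Y) on D(Z)={3,4,5,6,7,8} D(U)={3,4,5,6,7,8} D(Y)={3,5,6,7,8}: Z {3,4,5,6,7,8}->{3,4,5}; U {3,4,5,6,7,8}->{3,4,5}; Y {3,5,6,7,8}->{6,7,8}
So after constraint 1: D(Y) = {6,7,8}

Answer: {6,7,8}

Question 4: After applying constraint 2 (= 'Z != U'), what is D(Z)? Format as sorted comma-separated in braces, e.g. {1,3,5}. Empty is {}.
Constraint 1 (Z + U = Y) on D(Z)={3,4,5,6,7,8} D(U)={3,4,5,6,7,8} D(Y)={3,5,6,7,8}: Z {3,4,5,6,7,8}->{3,4,5}; U {3,4,5,6,7,8}->{3,4,5}; Y {3,5,6,7,8}->{6,7,8}
Constraint 2 (Z != U) on D(Z)={3,4,5} D(U)={3,4,5}: no change
So after constraint 2: D(Z) = {3,4,5}

Answer: {3,4,5}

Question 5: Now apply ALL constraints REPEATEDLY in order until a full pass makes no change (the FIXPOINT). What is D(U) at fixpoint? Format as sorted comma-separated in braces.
pass 0 (initial): D(U)={3,4,5,6,7,8}
pass 1: U {3,4,5,6,7,8}->{3,4,5}; Y {3,5,6,7,8}->{6,7,8}; Z {3,4,5,6,7,8}->{3,4,5}
pass 2: no change
Fixpoint after 2 passes: D(U) = {3,4,5}

Answer: {3,4,5}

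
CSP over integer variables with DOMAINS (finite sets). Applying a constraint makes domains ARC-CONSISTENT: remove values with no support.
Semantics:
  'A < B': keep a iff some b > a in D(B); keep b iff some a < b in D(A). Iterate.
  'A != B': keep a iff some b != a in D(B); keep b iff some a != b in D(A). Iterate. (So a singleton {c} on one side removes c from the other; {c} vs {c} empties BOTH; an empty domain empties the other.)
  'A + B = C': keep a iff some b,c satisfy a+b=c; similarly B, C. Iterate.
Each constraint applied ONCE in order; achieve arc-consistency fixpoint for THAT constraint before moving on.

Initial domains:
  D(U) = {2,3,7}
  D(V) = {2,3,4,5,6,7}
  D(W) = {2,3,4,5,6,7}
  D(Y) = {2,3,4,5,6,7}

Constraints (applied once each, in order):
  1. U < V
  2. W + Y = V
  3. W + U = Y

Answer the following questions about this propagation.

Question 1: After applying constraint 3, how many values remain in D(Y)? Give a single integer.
Answer: 2

Derivation:
Constraint 1 (U < V) on D(U)={2,3,7} D(V)={2,3,4,5,6,7}: U {2,3,7}->{2,3}; V {2,3,4,5,6,7}->{3,4,5,6,7}
Constraint 2 (W + Y = V) on D(W)={2,3,4,5,6,7} D(Y)={2,3,4,5,6,7} D(V)={3,4,5,6,7}: W {2,3,4,5,6,7}->{2,3,4,5}; Y {2,3,4,5,6,7}->{2,3,4,5}; V {3,4,5,6,7}->{4,5,6,7}
Constraint 3 (W + U = Y) on D(W)={2,3,4,5} D(U)={2,3} D(Y)={2,3,4,5}: W {2,3,4,5}->{2,3}; Y {2,3,4,5}->{4,5}
So after constraint 3: D(Y)={4,5}, size = 2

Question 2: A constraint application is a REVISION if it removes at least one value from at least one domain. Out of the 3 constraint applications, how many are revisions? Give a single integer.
Constraint 1 (U < V) on D(U)={2,3,7} D(V)={2,3,4,5,6,7}: U {2,3,7}->{2,3}; V {2,3,4,5,6,7}->{3,4,5,6,7} => REVISION
Constraint 2 (W + Y = V) on D(W)={2,3,4,5,6,7} D(Y)={2,3,4,5,6,7} D(V)={3,4,5,6,7}: W {2,3,4,5,6,7}->{2,3,4,5}; Y {2,3,4,5,6,7}->{2,3,4,5}; V {3,4,5,6,7}->{4,5,6,7} => REVISION
Constraint 3 (W + U = Y) on D(W)={2,3,4,5} D(U)={2,3} D(Y)={2,3,4,5}: W {2,3,4,5}->{2,3}; Y {2,3,4,5}->{4,5} => REVISION
Total revisions = 3

Answer: 3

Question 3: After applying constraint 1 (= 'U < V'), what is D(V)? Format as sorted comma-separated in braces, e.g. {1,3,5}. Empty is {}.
Constraint 1 (U < V) on D(U)={2,3,7} D(V)={2,3,4,5,6,7}: U {2,3,7}->{2,3}; V {2,3,4,5,6,7}->{3,4,5,6,7}
So after constraint 1: D(V) = {3,4,5,6,7}

Answer: {3,4,5,6,7}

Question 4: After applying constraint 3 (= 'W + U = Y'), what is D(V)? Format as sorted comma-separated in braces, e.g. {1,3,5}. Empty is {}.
Constraint 1 (U < V) on D(U)={2,3,7} D(V)={2,3,4,5,6,7}: U {2,3,7}->{2,3}; V {2,3,4,5,6,7}->{3,4,5,6,7}
Constraint 2 (W + Y = V) on D(W)={2,3,4,5,6,7} D(Y)={2,3,4,5,6,7} D(V)={3,4,5,6,7}: W {2,3,4,5,6,7}->{2,3,4,5}; Y {2,3,4,5,6,7}->{2,3,4,5}; V {3,4,5,6,7}->{4,5,6,7}
Constraint 3 (W + U = Y) on D(W)={2,3,4,5} D(U)={2,3} D(Y)={2,3,4,5}: W {2,3,4,5}->{2,3}; Y {2,3,4,5}->{4,5}
So after constraint 3: D(V) = {4,5,6,7}

Answer: {4,5,6,7}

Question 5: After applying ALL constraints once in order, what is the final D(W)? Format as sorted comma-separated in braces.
Constraint 1 (U < V) on D(U)={2,3,7} D(V)={2,3,4,5,6,7}: U {2,3,7}->{2,3}; V {2,3,4,5,6,7}->{3,4,5,6,7}
Constraint 2 (W + Y = V) on D(W)={2,3,4,5,6,7} D(Y)={2,3,4,5,6,7} D(V)={3,4,5,6,7}: W {2,3,4,5,6,7}->{2,3,4,5}; Y {2,3,4,5,6,7}->{2,3,4,5}; V {3,4,5,6,7}->{4,5,6,7}
Constraint 3 (W + U = Y) on D(W)={2,3,4,5} D(U)={2,3} D(Y)={2,3,4,5}: W {2,3,4,5}->{2,3}; Y {2,3,4,5}->{4,5}
So after all 3 constraints: D(W) = {2,3}

Answer: {2,3}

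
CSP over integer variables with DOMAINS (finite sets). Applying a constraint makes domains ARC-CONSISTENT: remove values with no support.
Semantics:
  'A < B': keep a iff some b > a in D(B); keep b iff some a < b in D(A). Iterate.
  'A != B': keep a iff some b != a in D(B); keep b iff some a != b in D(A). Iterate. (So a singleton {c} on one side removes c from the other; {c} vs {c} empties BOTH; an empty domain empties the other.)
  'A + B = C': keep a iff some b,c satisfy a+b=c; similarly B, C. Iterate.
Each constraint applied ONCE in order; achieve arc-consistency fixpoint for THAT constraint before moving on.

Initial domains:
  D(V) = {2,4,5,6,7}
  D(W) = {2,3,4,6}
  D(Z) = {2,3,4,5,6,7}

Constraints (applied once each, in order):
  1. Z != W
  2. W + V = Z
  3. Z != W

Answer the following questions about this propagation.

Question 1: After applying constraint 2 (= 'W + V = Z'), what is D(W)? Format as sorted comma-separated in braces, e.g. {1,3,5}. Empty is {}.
Constraint 1 (Z != W) on D(Z)={2,3,4,5,6,7} D(W)={2,3,4,6}: no change
Constraint 2 (W + V = Z) on D(W)={2,3,4,6} D(V)={2,4,5,6,7} D(Z)={2,3,4,5,6,7}: W {2,3,4,6}->{2,3,4}; V {2,4,5,6,7}->{2,4,5}; Z {2,3,4,5,6,7}->{4,5,6,7}
So after constraint 2: D(W) = {2,3,4}

Answer: {2,3,4}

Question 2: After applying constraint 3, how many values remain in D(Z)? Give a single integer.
Answer: 4

Derivation:
Constraint 1 (Z != W) on D(Z)={2,3,4,5,6,7} D(W)={2,3,4,6}: no change
Constraint 2 (W + V = Z) on D(W)={2,3,4,6} D(V)={2,4,5,6,7} D(Z)={2,3,4,5,6,7}: W {2,3,4,6}->{2,3,4}; V {2,4,5,6,7}->{2,4,5}; Z {2,3,4,5,6,7}->{4,5,6,7}
Constraint 3 (Z != W) on D(Z)={4,5,6,7} D(W)={2,3,4}: no change
So after constraint 3: D(Z)={4,5,6,7}, size = 4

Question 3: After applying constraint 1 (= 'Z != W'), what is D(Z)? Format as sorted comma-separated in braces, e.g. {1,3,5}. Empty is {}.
Constraint 1 (Z != W) on D(Z)={2,3,4,5,6,7} D(W)={2,3,4,6}: no change
So after constraint 1: D(Z) = {2,3,4,5,6,7}

Answer: {2,3,4,5,6,7}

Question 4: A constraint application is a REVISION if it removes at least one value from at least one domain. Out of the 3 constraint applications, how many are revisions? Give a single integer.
Answer: 1

Derivation:
Constraint 1 (Z != W) on D(Z)={2,3,4,5,6,7} D(W)={2,3,4,6}: no change => not a revision
Constraint 2 (W + V = Z) on D(W)={2,3,4,6} D(V)={2,4,5,6,7} D(Z)={2,3,4,5,6,7}: W {2,3,4,6}->{2,3,4}; V {2,4,5,6,7}->{2,4,5}; Z {2,3,4,5,6,7}->{4,5,6,7} => REVISION
Constraint 3 (Z != W) on D(Z)={4,5,6,7} D(W)={2,3,4}: no change => not a revision
Total revisions = 1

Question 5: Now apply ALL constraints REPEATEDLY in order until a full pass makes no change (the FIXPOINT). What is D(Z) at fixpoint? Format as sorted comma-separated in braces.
pass 0 (initial): D(Z)={2,3,4,5,6,7}
pass 1: V {2,4,5,6,7}->{2,4,5}; W {2,3,4,6}->{2,3,4}; Z {2,3,4,5,6,7}->{4,5,6,7}
pass 2: no change
Fixpoint after 2 passes: D(Z) = {4,5,6,7}

Answer: {4,5,6,7}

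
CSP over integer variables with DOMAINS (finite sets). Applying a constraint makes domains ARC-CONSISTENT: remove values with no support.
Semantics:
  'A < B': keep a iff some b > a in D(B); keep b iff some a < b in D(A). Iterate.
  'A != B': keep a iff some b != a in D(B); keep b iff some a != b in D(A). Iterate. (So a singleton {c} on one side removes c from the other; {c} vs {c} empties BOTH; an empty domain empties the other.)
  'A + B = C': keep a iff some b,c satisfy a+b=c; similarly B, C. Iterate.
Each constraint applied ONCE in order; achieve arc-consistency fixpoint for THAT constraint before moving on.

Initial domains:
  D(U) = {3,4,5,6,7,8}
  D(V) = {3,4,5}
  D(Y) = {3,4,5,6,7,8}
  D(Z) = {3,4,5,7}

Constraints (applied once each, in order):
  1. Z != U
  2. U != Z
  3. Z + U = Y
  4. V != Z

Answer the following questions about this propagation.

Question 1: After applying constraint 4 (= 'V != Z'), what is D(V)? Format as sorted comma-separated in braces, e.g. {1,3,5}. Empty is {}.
Constraint 1 (Z != U) on D(Z)={3,4,5,7} D(U)={3,4,5,6,7,8}: no change
Constraint 2 (U != Z) on D(U)={3,4,5,6,7,8} D(Z)={3,4,5,7}: no change
Constraint 3 (Z + U = Y) on D(Z)={3,4,5,7} D(U)={3,4,5,6,7,8} D(Y)={3,4,5,6,7,8}: Z {3,4,5,7}->{3,4,5}; U {3,4,5,6,7,8}->{3,4,5}; Y {3,4,5,6,7,8}->{6,7,8}
Constraint 4 (V != Z) on D(V)={3,4,5} D(Z)={3,4,5}: no change
So after constraint 4: D(V) = {3,4,5}

Answer: {3,4,5}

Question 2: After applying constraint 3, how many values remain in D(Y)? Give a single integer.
Constraint 1 (Z != U) on D(Z)={3,4,5,7} D(U)={3,4,5,6,7,8}: no change
Constraint 2 (U != Z) on D(U)={3,4,5,6,7,8} D(Z)={3,4,5,7}: no change
Constraint 3 (Z + U = Y) on D(Z)={3,4,5,7} D(U)={3,4,5,6,7,8} D(Y)={3,4,5,6,7,8}: Z {3,4,5,7}->{3,4,5}; U {3,4,5,6,7,8}->{3,4,5}; Y {3,4,5,6,7,8}->{6,7,8}
So after constraint 3: D(Y)={6,7,8}, size = 3

Answer: 3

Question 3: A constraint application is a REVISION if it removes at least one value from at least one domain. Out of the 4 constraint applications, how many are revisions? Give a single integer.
Answer: 1

Derivation:
Constraint 1 (Z != U) on D(Z)={3,4,5,7} D(U)={3,4,5,6,7,8}: no change => not a revision
Constraint 2 (U != Z) on D(U)={3,4,5,6,7,8} D(Z)={3,4,5,7}: no change => not a revision
Constraint 3 (Z + U = Y) on D(Z)={3,4,5,7} D(U)={3,4,5,6,7,8} D(Y)={3,4,5,6,7,8}: Z {3,4,5,7}->{3,4,5}; U {3,4,5,6,7,8}->{3,4,5}; Y {3,4,5,6,7,8}->{6,7,8} => REVISION
Constraint 4 (V != Z) on D(V)={3,4,5} D(Z)={3,4,5}: no change => not a revision
Total revisions = 1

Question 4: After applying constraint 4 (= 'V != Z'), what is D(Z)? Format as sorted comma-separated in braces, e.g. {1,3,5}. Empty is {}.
Constraint 1 (Z != U) on D(Z)={3,4,5,7} D(U)={3,4,5,6,7,8}: no change
Constraint 2 (U != Z) on D(U)={3,4,5,6,7,8} D(Z)={3,4,5,7}: no change
Constraint 3 (Z + U = Y) on D(Z)={3,4,5,7} D(U)={3,4,5,6,7,8} D(Y)={3,4,5,6,7,8}: Z {3,4,5,7}->{3,4,5}; U {3,4,5,6,7,8}->{3,4,5}; Y {3,4,5,6,7,8}->{6,7,8}
Constraint 4 (V != Z) on D(V)={3,4,5} D(Z)={3,4,5}: no change
So after constraint 4: D(Z) = {3,4,5}

Answer: {3,4,5}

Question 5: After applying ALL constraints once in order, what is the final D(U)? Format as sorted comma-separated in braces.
Constraint 1 (Z != U) on D(Z)={3,4,5,7} D(U)={3,4,5,6,7,8}: no change
Constraint 2 (U != Z) on D(U)={3,4,5,6,7,8} D(Z)={3,4,5,7}: no change
Constraint 3 (Z + U = Y) on D(Z)={3,4,5,7} D(U)={3,4,5,6,7,8} D(Y)={3,4,5,6,7,8}: Z {3,4,5,7}->{3,4,5}; U {3,4,5,6,7,8}->{3,4,5}; Y {3,4,5,6,7,8}->{6,7,8}
Constraint 4 (V != Z) on D(V)={3,4,5} D(Z)={3,4,5}: no change
So after all 4 constraints: D(U) = {3,4,5}

Answer: {3,4,5}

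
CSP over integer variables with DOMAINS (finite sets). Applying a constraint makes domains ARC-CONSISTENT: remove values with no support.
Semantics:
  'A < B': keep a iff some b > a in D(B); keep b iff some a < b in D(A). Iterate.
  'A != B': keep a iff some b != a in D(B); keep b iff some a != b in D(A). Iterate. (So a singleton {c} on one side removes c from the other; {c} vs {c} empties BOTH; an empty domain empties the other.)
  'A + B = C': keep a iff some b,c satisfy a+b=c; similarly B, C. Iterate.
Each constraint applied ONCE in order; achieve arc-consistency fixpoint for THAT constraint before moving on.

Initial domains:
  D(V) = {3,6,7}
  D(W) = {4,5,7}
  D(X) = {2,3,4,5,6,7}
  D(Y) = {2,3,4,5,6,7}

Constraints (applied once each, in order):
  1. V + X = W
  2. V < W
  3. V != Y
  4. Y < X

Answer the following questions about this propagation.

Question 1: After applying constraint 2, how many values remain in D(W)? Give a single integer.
Constraint 1 (V + X = W) on D(V)={3,6,7} D(X)={2,3,4,5,6,7} D(W)={4,5,7}: V {3,6,7}->{3}; X {2,3,4,5,6,7}->{2,4}; W {4,5,7}->{5,7}
Constraint 2 (V < W) on D(V)={3} D(W)={5,7}: no change
So after constraint 2: D(W)={5,7}, size = 2

Answer: 2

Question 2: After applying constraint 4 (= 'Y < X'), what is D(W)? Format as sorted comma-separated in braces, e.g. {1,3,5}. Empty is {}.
Constraint 1 (V + X = W) on D(V)={3,6,7} D(X)={2,3,4,5,6,7} D(W)={4,5,7}: V {3,6,7}->{3}; X {2,3,4,5,6,7}->{2,4}; W {4,5,7}->{5,7}
Constraint 2 (V < W) on D(V)={3} D(W)={5,7}: no change
Constraint 3 (V != Y) on D(V)={3} D(Y)={2,3,4,5,6,7}: Y {2,3,4,5,6,7}->{2,4,5,6,7}
Constraint 4 (Y < X) on D(Y)={2,4,5,6,7} D(X)={2,4}: Y {2,4,5,6,7}->{2}; X {2,4}->{4}
So after constraint 4: D(W) = {5,7}

Answer: {5,7}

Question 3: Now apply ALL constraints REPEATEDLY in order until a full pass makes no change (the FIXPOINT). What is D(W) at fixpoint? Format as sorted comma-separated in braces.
Answer: {7}

Derivation:
pass 0 (initial): D(W)={4,5,7}
pass 1: V {3,6,7}->{3}; W {4,5,7}->{5,7}; X {2,3,4,5,6,7}->{4}; Y {2,3,4,5,6,7}->{2}
pass 2: W {5,7}->{7}
pass 3: no change
Fixpoint after 3 passes: D(W) = {7}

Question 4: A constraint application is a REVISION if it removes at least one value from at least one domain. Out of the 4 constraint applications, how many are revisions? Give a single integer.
Answer: 3

Derivation:
Constraint 1 (V + X = W) on D(V)={3,6,7} D(X)={2,3,4,5,6,7} D(W)={4,5,7}: V {3,6,7}->{3}; X {2,3,4,5,6,7}->{2,4}; W {4,5,7}->{5,7} => REVISION
Constraint 2 (V < W) on D(V)={3} D(W)={5,7}: no change => not a revision
Constraint 3 (V != Y) on D(V)={3} D(Y)={2,3,4,5,6,7}: Y {2,3,4,5,6,7}->{2,4,5,6,7} => REVISION
Constraint 4 (Y < X) on D(Y)={2,4,5,6,7} D(X)={2,4}: Y {2,4,5,6,7}->{2}; X {2,4}->{4} => REVISION
Total revisions = 3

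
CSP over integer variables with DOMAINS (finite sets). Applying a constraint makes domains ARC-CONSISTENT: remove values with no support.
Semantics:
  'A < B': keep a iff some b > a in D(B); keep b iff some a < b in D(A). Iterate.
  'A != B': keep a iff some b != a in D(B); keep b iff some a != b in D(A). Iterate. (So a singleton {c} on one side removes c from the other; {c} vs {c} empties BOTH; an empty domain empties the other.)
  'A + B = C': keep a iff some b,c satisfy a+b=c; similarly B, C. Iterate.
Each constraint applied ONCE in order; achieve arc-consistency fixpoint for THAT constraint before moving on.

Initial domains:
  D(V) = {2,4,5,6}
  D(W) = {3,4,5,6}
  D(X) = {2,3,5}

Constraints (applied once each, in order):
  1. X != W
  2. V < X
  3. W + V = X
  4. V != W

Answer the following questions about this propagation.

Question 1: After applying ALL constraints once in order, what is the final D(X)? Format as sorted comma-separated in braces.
Constraint 1 (X != W) on D(X)={2,3,5} D(W)={3,4,5,6}: no change
Constraint 2 (V < X) on D(V)={2,4,5,6} D(X)={2,3,5}: V {2,4,5,6}->{2,4}; X {2,3,5}->{3,5}
Constraint 3 (W + V = X) on D(W)={3,4,5,6} D(V)={2,4} D(X)={3,5}: W {3,4,5,6}->{3}; V {2,4}->{2}; X {3,5}->{5}
Constraint 4 (V != W) on D(V)={2} D(W)={3}: no change
So after all 4 constraints: D(X) = {5}

Answer: {5}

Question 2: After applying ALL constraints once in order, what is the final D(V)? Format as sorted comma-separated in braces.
Constraint 1 (X != W) on D(X)={2,3,5} D(W)={3,4,5,6}: no change
Constraint 2 (V < X) on D(V)={2,4,5,6} D(X)={2,3,5}: V {2,4,5,6}->{2,4}; X {2,3,5}->{3,5}
Constraint 3 (W + V = X) on D(W)={3,4,5,6} D(V)={2,4} D(X)={3,5}: W {3,4,5,6}->{3}; V {2,4}->{2}; X {3,5}->{5}
Constraint 4 (V != W) on D(V)={2} D(W)={3}: no change
So after all 4 constraints: D(V) = {2}

Answer: {2}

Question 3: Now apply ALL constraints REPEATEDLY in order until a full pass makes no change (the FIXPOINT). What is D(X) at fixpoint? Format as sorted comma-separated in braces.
Answer: {5}

Derivation:
pass 0 (initial): D(X)={2,3,5}
pass 1: V {2,4,5,6}->{2}; W {3,4,5,6}->{3}; X {2,3,5}->{5}
pass 2: no change
Fixpoint after 2 passes: D(X) = {5}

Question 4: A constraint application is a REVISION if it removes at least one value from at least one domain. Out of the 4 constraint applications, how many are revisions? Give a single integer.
Answer: 2

Derivation:
Constraint 1 (X != W) on D(X)={2,3,5} D(W)={3,4,5,6}: no change => not a revision
Constraint 2 (V < X) on D(V)={2,4,5,6} D(X)={2,3,5}: V {2,4,5,6}->{2,4}; X {2,3,5}->{3,5} => REVISION
Constraint 3 (W + V = X) on D(W)={3,4,5,6} D(V)={2,4} D(X)={3,5}: W {3,4,5,6}->{3}; V {2,4}->{2}; X {3,5}->{5} => REVISION
Constraint 4 (V != W) on D(V)={2} D(W)={3}: no change => not a revision
Total revisions = 2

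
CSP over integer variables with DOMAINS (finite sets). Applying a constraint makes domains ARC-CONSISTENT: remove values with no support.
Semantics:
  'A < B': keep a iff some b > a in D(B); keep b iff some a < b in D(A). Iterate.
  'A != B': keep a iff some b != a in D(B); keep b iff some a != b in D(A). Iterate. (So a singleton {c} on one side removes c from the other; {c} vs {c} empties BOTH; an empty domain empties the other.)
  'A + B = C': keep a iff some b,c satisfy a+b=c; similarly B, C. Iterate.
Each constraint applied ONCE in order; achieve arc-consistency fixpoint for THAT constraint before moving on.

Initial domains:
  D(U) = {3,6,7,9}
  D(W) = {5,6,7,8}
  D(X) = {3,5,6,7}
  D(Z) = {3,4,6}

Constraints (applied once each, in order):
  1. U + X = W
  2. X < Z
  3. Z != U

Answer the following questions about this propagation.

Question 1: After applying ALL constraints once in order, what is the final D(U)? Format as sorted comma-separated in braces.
Constraint 1 (U + X = W) on D(U)={3,6,7,9} D(X)={3,5,6,7} D(W)={5,6,7,8}: U {3,6,7,9}->{3}; X {3,5,6,7}->{3,5}; W {5,6,7,8}->{6,8}
Constraint 2 (X < Z) on D(X)={3,5} D(Z)={3,4,6}: Z {3,4,6}->{4,6}
Constraint 3 (Z != U) on D(Z)={4,6} D(U)={3}: no change
So after all 3 constraints: D(U) = {3}

Answer: {3}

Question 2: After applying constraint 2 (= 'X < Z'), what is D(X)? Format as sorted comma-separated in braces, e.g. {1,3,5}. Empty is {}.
Answer: {3,5}

Derivation:
Constraint 1 (U + X = W) on D(U)={3,6,7,9} D(X)={3,5,6,7} D(W)={5,6,7,8}: U {3,6,7,9}->{3}; X {3,5,6,7}->{3,5}; W {5,6,7,8}->{6,8}
Constraint 2 (X < Z) on D(X)={3,5} D(Z)={3,4,6}: Z {3,4,6}->{4,6}
So after constraint 2: D(X) = {3,5}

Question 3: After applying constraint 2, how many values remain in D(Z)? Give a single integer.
Answer: 2

Derivation:
Constraint 1 (U + X = W) on D(U)={3,6,7,9} D(X)={3,5,6,7} D(W)={5,6,7,8}: U {3,6,7,9}->{3}; X {3,5,6,7}->{3,5}; W {5,6,7,8}->{6,8}
Constraint 2 (X < Z) on D(X)={3,5} D(Z)={3,4,6}: Z {3,4,6}->{4,6}
So after constraint 2: D(Z)={4,6}, size = 2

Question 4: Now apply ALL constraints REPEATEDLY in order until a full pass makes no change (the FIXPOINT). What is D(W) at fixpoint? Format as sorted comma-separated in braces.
pass 0 (initial): D(W)={5,6,7,8}
pass 1: U {3,6,7,9}->{3}; W {5,6,7,8}->{6,8}; X {3,5,6,7}->{3,5}; Z {3,4,6}->{4,6}
pass 2: no change
Fixpoint after 2 passes: D(W) = {6,8}

Answer: {6,8}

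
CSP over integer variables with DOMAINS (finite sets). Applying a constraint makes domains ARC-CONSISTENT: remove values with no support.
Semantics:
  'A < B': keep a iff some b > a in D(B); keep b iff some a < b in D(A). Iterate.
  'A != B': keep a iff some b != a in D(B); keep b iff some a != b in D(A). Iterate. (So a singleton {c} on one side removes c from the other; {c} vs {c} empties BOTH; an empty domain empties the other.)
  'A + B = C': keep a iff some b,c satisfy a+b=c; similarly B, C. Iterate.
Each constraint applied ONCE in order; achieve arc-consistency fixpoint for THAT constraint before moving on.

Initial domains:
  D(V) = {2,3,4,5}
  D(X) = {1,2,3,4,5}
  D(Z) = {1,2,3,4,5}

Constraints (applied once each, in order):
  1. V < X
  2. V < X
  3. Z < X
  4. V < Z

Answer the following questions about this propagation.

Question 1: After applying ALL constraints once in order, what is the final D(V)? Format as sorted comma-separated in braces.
Answer: {2,3}

Derivation:
Constraint 1 (V < X) on D(V)={2,3,4,5} D(X)={1,2,3,4,5}: V {2,3,4,5}->{2,3,4}; X {1,2,3,4,5}->{3,4,5}
Constraint 2 (V < X) on D(V)={2,3,4} D(X)={3,4,5}: no change
Constraint 3 (Z < X) on D(Z)={1,2,3,4,5} D(X)={3,4,5}: Z {1,2,3,4,5}->{1,2,3,4}
Constraint 4 (V < Z) on D(V)={2,3,4} D(Z)={1,2,3,4}: V {2,3,4}->{2,3}; Z {1,2,3,4}->{3,4}
So after all 4 constraints: D(V) = {2,3}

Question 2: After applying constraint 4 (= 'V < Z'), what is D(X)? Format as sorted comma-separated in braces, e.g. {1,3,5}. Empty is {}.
Constraint 1 (V < X) on D(V)={2,3,4,5} D(X)={1,2,3,4,5}: V {2,3,4,5}->{2,3,4}; X {1,2,3,4,5}->{3,4,5}
Constraint 2 (V < X) on D(V)={2,3,4} D(X)={3,4,5}: no change
Constraint 3 (Z < X) on D(Z)={1,2,3,4,5} D(X)={3,4,5}: Z {1,2,3,4,5}->{1,2,3,4}
Constraint 4 (V < Z) on D(V)={2,3,4} D(Z)={1,2,3,4}: V {2,3,4}->{2,3}; Z {1,2,3,4}->{3,4}
So after constraint 4: D(X) = {3,4,5}

Answer: {3,4,5}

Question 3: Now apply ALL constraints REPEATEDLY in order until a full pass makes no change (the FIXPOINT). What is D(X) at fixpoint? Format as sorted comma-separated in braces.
pass 0 (initial): D(X)={1,2,3,4,5}
pass 1: V {2,3,4,5}->{2,3}; X {1,2,3,4,5}->{3,4,5}; Z {1,2,3,4,5}->{3,4}
pass 2: X {3,4,5}->{4,5}
pass 3: no change
Fixpoint after 3 passes: D(X) = {4,5}

Answer: {4,5}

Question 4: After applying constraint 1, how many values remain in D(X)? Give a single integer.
Answer: 3

Derivation:
Constraint 1 (V < X) on D(V)={2,3,4,5} D(X)={1,2,3,4,5}: V {2,3,4,5}->{2,3,4}; X {1,2,3,4,5}->{3,4,5}
So after constraint 1: D(X)={3,4,5}, size = 3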